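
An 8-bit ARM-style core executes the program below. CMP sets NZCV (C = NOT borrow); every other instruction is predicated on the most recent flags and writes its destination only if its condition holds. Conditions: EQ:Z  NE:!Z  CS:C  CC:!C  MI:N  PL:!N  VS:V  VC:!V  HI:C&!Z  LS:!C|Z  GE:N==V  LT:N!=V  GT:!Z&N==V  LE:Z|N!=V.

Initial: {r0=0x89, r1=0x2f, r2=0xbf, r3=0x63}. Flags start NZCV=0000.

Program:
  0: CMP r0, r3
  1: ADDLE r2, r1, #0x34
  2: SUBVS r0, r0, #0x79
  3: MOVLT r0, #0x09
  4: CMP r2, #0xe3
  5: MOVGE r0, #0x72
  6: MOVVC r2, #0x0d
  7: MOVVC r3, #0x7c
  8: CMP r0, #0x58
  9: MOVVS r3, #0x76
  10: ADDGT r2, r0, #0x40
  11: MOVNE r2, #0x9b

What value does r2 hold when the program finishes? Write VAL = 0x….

VAL = 0x9b

0: ✓ CMP  NZCV=0011
1: ✓ ADDLE  r2←0x63
2: ✓ SUBVS  r0←0x10
3: ✓ MOVLT  r0←0x09
4: ✓ CMP  NZCV=1001
5: ✓ MOVGE  r0←0x72
6: · MOVVC
7: · MOVVC
8: ✓ CMP  NZCV=0010
9: · MOVVS
10: ✓ ADDGT  r2←0xb2
11: ✓ MOVNE  r2←0x9b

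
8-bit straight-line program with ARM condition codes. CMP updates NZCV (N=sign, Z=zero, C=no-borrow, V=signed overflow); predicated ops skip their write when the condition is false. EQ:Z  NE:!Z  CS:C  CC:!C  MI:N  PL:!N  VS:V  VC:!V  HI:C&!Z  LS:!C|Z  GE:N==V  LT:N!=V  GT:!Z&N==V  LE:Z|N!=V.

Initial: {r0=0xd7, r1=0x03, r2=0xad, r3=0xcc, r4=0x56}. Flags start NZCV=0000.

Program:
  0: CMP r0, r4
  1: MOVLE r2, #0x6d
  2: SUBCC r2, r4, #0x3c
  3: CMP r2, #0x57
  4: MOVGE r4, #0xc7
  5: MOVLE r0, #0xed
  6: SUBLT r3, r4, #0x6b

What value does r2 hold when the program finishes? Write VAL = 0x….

VAL = 0x6d

0: ✓ CMP  NZCV=1010
1: ✓ MOVLE  r2←0x6d
2: · SUBCC
3: ✓ CMP  NZCV=0010
4: ✓ MOVGE  r4←0xc7
5: · MOVLE
6: · SUBLT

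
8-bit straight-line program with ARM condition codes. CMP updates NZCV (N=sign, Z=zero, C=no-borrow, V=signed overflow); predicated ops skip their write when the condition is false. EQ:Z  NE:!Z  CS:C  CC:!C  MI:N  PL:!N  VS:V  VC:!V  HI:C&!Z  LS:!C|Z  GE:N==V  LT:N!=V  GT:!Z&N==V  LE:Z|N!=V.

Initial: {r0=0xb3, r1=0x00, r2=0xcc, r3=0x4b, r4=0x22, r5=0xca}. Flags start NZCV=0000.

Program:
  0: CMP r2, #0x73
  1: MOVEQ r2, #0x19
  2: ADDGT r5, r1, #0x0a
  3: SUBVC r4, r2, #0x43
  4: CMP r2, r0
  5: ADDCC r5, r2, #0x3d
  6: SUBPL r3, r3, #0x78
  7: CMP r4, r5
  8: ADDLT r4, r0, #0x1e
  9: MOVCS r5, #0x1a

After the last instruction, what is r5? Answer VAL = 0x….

0: ✓ CMP  NZCV=0011
1: · MOVEQ
2: · ADDGT
3: · SUBVC
4: ✓ CMP  NZCV=0010
5: · ADDCC
6: ✓ SUBPL  r3←0xd3
7: ✓ CMP  NZCV=0000
8: · ADDLT
9: · MOVCS

VAL = 0xca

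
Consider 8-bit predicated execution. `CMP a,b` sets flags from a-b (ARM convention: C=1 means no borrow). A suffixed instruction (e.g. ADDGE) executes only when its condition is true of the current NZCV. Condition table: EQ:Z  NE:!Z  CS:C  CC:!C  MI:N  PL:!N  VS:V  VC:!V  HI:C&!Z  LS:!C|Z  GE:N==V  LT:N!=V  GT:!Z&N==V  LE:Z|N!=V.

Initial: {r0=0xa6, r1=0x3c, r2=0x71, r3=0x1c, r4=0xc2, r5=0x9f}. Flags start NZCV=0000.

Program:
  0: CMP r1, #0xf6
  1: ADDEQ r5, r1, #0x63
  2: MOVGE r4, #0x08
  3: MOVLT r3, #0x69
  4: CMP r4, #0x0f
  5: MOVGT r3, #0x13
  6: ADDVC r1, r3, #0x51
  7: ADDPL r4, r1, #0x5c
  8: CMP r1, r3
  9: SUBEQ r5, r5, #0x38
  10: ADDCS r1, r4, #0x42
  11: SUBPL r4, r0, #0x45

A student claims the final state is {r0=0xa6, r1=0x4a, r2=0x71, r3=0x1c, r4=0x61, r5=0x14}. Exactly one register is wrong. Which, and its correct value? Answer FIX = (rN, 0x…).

0: ✓ CMP  NZCV=0000
1: · ADDEQ
2: ✓ MOVGE  r4←0x08
3: · MOVLT
4: ✓ CMP  NZCV=1000
5: · MOVGT
6: ✓ ADDVC  r1←0x6d
7: · ADDPL
8: ✓ CMP  NZCV=0010
9: · SUBEQ
10: ✓ ADDCS  r1←0x4a
11: ✓ SUBPL  r4←0x61

FIX = (r5, 0x9f)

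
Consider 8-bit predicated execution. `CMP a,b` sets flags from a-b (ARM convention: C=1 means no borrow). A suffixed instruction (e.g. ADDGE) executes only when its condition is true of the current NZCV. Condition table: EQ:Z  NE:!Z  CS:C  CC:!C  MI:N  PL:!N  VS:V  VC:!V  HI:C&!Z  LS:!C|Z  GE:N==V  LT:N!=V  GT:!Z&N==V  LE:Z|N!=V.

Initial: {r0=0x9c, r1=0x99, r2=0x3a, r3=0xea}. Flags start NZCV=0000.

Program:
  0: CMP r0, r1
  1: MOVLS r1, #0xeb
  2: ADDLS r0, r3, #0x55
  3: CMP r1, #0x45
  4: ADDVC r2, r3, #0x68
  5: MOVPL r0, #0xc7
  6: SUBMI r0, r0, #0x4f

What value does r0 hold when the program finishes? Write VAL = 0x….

0: ✓ CMP  NZCV=0010
1: · MOVLS
2: · ADDLS
3: ✓ CMP  NZCV=0011
4: · ADDVC
5: ✓ MOVPL  r0←0xc7
6: · SUBMI

VAL = 0xc7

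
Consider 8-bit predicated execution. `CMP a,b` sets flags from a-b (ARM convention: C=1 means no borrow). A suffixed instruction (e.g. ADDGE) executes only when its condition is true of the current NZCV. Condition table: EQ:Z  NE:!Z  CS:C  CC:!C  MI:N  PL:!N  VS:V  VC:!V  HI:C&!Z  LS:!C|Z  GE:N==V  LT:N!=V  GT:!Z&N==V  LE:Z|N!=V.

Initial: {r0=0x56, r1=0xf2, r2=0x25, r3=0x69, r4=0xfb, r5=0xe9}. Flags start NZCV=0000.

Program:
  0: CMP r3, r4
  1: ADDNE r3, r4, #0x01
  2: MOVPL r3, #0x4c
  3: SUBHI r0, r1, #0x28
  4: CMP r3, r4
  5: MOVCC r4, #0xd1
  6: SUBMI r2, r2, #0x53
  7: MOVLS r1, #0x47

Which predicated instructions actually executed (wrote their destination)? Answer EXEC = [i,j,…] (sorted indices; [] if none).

EXEC = [1,2,5,7]

0: ✓ CMP  NZCV=0000
1: ✓ ADDNE  r3←0xfc
2: ✓ MOVPL  r3←0x4c
3: · SUBHI
4: ✓ CMP  NZCV=0000
5: ✓ MOVCC  r4←0xd1
6: · SUBMI
7: ✓ MOVLS  r1←0x47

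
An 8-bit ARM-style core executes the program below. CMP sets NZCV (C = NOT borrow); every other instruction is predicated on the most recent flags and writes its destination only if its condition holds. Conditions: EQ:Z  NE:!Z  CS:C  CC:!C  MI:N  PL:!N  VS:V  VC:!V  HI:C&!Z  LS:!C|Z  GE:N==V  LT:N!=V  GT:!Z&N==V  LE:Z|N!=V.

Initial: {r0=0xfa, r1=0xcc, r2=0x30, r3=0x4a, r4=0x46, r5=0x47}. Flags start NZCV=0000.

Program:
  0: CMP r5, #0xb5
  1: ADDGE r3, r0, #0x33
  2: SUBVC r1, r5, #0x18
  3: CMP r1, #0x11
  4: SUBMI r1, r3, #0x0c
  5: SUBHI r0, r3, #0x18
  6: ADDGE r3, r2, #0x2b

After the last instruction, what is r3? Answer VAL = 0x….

VAL = 0x2d

[0] flags=1001 → (cmp)
[1] flags=1001 GE?T → r3=0x2d
[2] flags=1001 VC?F → skip
[3] flags=1010 → (cmp)
[4] flags=1010 MI?T → r1=0x21
[5] flags=1010 HI?T → r0=0x15
[6] flags=1010 GE?F → skip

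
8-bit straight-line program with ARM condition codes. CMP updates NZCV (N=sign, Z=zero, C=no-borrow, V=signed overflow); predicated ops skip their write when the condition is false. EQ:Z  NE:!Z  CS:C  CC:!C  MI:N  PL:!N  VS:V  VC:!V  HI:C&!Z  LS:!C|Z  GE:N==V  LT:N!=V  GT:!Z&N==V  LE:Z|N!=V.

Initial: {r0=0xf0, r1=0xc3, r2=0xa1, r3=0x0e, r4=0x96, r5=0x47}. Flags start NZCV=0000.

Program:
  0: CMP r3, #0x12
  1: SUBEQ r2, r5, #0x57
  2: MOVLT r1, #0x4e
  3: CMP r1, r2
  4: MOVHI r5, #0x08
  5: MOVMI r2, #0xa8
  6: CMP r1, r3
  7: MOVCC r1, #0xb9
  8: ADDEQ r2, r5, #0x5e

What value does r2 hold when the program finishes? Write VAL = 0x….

VAL = 0xa8

0: ✓ CMP  NZCV=1000
1: · SUBEQ
2: ✓ MOVLT  r1←0x4e
3: ✓ CMP  NZCV=1001
4: · MOVHI
5: ✓ MOVMI  r2←0xa8
6: ✓ CMP  NZCV=0010
7: · MOVCC
8: · ADDEQ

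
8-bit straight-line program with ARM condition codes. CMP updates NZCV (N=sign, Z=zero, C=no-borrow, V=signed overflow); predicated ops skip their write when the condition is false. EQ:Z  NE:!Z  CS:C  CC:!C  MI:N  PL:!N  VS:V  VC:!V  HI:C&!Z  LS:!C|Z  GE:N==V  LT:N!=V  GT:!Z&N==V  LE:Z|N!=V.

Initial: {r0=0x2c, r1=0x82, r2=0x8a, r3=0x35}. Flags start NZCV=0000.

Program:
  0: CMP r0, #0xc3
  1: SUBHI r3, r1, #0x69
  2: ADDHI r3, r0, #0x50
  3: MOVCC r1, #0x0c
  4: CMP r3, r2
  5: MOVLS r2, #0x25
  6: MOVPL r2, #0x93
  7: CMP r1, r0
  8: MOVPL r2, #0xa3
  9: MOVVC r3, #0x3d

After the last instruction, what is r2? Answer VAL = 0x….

VAL = 0x25

[0] flags=0000 → (cmp)
[1] flags=0000 HI?F → skip
[2] flags=0000 HI?F → skip
[3] flags=0000 CC?T → r1=0x0c
[4] flags=1001 → (cmp)
[5] flags=1001 LS?T → r2=0x25
[6] flags=1001 PL?F → skip
[7] flags=1000 → (cmp)
[8] flags=1000 PL?F → skip
[9] flags=1000 VC?T → r3=0x3d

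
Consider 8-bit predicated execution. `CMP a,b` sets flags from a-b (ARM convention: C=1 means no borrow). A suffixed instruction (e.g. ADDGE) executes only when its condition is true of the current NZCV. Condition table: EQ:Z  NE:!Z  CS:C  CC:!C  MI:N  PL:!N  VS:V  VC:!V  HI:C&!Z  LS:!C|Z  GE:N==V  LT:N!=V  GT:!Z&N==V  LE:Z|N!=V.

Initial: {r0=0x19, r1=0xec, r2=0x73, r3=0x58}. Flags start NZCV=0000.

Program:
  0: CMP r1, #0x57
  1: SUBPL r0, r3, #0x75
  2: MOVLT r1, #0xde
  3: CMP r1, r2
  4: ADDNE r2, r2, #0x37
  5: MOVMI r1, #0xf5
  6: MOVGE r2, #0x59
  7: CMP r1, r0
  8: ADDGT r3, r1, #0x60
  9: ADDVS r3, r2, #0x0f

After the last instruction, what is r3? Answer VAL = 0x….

VAL = 0x58

[0] flags=1010 → (cmp)
[1] flags=1010 PL?F → skip
[2] flags=1010 LT?T → r1=0xde
[3] flags=0011 → (cmp)
[4] flags=0011 NE?T → r2=0xaa
[5] flags=0011 MI?F → skip
[6] flags=0011 GE?F → skip
[7] flags=1010 → (cmp)
[8] flags=1010 GT?F → skip
[9] flags=1010 VS?F → skip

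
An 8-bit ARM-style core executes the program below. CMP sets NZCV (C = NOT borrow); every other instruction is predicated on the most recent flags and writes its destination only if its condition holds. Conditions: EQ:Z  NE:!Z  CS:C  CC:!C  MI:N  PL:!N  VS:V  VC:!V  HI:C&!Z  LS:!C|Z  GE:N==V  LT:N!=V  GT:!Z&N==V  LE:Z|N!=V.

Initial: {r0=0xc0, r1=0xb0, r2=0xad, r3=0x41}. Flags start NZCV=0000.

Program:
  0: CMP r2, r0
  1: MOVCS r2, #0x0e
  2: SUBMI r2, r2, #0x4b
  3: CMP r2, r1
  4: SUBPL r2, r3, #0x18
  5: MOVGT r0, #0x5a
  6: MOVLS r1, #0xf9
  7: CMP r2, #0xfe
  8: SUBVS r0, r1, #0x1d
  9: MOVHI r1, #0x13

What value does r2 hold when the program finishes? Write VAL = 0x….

VAL = 0x62

[0] flags=1000 → (cmp)
[1] flags=1000 CS?F → skip
[2] flags=1000 MI?T → r2=0x62
[3] flags=1001 → (cmp)
[4] flags=1001 PL?F → skip
[5] flags=1001 GT?T → r0=0x5a
[6] flags=1001 LS?T → r1=0xf9
[7] flags=0000 → (cmp)
[8] flags=0000 VS?F → skip
[9] flags=0000 HI?F → skip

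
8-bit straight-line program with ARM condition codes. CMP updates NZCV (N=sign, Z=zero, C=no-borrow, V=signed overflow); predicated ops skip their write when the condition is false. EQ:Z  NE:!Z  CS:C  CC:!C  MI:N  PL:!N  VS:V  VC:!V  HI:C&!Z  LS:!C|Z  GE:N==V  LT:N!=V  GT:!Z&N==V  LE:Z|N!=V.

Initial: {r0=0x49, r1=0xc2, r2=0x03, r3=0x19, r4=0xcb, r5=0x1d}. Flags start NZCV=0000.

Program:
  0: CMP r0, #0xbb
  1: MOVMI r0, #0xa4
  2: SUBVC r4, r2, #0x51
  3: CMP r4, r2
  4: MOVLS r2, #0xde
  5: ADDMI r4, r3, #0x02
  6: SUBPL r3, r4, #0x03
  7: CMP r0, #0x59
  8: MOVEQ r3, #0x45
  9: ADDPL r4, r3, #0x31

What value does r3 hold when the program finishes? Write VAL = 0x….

[0] flags=1001 → (cmp)
[1] flags=1001 MI?T → r0=0xa4
[2] flags=1001 VC?F → skip
[3] flags=1010 → (cmp)
[4] flags=1010 LS?F → skip
[5] flags=1010 MI?T → r4=0x1b
[6] flags=1010 PL?F → skip
[7] flags=0011 → (cmp)
[8] flags=0011 EQ?F → skip
[9] flags=0011 PL?T → r4=0x4a

VAL = 0x19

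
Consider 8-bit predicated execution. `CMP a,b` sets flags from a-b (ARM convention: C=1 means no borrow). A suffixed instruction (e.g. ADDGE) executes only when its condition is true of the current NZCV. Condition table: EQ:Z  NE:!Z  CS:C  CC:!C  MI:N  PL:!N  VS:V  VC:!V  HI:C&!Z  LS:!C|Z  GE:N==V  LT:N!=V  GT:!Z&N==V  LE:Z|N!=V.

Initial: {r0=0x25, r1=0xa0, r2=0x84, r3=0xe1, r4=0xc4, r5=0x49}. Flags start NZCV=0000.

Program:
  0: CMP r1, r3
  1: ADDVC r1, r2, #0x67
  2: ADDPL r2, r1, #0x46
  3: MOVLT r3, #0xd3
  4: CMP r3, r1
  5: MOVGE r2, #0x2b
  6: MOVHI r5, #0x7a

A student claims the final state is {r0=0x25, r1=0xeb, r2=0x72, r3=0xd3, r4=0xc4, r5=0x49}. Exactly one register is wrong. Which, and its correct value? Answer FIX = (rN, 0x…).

0: ✓ CMP  NZCV=1000
1: ✓ ADDVC  r1←0xeb
2: · ADDPL
3: ✓ MOVLT  r3←0xd3
4: ✓ CMP  NZCV=1000
5: · MOVGE
6: · MOVHI

FIX = (r2, 0x84)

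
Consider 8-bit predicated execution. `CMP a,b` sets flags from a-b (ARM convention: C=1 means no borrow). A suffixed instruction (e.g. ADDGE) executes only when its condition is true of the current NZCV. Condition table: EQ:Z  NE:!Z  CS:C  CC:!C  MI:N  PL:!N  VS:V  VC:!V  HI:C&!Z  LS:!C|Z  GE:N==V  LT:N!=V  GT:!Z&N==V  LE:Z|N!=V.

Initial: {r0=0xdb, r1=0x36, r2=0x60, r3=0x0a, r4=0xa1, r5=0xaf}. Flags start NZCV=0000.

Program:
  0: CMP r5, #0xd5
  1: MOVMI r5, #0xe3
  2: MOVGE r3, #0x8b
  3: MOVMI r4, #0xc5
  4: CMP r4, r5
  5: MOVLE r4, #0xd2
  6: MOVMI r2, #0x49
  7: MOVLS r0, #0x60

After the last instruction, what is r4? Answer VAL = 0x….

VAL = 0xd2

0: ✓ CMP  NZCV=1000
1: ✓ MOVMI  r5←0xe3
2: · MOVGE
3: ✓ MOVMI  r4←0xc5
4: ✓ CMP  NZCV=1000
5: ✓ MOVLE  r4←0xd2
6: ✓ MOVMI  r2←0x49
7: ✓ MOVLS  r0←0x60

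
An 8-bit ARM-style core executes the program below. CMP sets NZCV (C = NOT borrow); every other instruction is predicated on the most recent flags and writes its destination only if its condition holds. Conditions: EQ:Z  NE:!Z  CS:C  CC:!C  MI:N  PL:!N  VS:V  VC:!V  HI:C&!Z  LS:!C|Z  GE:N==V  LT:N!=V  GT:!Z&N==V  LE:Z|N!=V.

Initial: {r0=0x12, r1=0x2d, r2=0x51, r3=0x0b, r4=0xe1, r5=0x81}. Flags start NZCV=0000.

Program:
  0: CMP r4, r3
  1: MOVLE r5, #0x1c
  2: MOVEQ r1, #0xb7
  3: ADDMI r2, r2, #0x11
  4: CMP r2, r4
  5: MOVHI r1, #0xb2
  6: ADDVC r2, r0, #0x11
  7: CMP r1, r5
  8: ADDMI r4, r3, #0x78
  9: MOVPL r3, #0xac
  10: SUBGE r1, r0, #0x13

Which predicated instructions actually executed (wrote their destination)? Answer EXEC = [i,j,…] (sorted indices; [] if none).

EXEC = [1,3,9,10]

[0] flags=1010 → (cmp)
[1] flags=1010 LE?T → r5=0x1c
[2] flags=1010 EQ?F → skip
[3] flags=1010 MI?T → r2=0x62
[4] flags=1001 → (cmp)
[5] flags=1001 HI?F → skip
[6] flags=1001 VC?F → skip
[7] flags=0010 → (cmp)
[8] flags=0010 MI?F → skip
[9] flags=0010 PL?T → r3=0xac
[10] flags=0010 GE?T → r1=0xff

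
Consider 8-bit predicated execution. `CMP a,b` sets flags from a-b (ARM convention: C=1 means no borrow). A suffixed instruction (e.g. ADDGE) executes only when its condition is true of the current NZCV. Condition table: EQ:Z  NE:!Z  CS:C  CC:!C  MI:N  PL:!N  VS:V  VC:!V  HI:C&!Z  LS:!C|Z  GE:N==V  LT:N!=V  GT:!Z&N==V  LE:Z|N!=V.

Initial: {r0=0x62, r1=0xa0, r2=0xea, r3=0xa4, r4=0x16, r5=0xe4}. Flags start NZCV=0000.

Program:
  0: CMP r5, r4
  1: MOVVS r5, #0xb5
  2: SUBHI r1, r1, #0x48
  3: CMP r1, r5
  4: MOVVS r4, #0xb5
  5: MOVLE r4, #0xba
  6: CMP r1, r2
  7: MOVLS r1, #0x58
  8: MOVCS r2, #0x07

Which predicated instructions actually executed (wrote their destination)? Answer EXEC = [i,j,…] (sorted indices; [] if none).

EXEC = [2,7]

0: ✓ CMP  NZCV=1010
1: · MOVVS
2: ✓ SUBHI  r1←0x58
3: ✓ CMP  NZCV=0000
4: · MOVVS
5: · MOVLE
6: ✓ CMP  NZCV=0000
7: ✓ MOVLS  r1←0x58
8: · MOVCS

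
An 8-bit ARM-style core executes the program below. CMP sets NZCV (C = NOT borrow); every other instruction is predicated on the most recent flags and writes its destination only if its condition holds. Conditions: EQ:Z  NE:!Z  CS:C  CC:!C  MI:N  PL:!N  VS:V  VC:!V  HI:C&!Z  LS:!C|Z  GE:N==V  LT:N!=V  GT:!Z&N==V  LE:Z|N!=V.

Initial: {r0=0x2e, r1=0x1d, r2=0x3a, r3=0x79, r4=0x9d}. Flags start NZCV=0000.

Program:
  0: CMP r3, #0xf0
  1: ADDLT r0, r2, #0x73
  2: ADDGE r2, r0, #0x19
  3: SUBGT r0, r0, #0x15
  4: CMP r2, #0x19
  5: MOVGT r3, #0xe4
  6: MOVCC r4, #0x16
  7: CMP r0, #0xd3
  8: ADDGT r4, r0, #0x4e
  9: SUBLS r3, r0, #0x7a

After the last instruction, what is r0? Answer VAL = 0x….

VAL = 0x19

0: ✓ CMP  NZCV=1001
1: · ADDLT
2: ✓ ADDGE  r2←0x47
3: ✓ SUBGT  r0←0x19
4: ✓ CMP  NZCV=0010
5: ✓ MOVGT  r3←0xe4
6: · MOVCC
7: ✓ CMP  NZCV=0000
8: ✓ ADDGT  r4←0x67
9: ✓ SUBLS  r3←0x9f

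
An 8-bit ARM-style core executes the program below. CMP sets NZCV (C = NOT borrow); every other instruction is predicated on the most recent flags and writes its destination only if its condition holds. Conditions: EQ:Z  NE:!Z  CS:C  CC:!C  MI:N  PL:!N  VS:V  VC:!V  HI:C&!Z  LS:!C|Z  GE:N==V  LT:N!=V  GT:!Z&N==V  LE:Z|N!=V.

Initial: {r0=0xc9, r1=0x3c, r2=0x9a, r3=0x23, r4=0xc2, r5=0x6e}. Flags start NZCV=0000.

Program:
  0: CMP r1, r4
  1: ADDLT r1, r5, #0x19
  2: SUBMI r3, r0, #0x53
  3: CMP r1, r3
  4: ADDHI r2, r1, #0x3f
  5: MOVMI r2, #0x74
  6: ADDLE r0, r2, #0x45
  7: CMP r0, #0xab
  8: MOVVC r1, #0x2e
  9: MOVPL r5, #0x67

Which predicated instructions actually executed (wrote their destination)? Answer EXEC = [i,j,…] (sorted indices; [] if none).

[0] flags=0000 → (cmp)
[1] flags=0000 LT?F → skip
[2] flags=0000 MI?F → skip
[3] flags=0010 → (cmp)
[4] flags=0010 HI?T → r2=0x7b
[5] flags=0010 MI?F → skip
[6] flags=0010 LE?F → skip
[7] flags=0010 → (cmp)
[8] flags=0010 VC?T → r1=0x2e
[9] flags=0010 PL?T → r5=0x67

EXEC = [4,8,9]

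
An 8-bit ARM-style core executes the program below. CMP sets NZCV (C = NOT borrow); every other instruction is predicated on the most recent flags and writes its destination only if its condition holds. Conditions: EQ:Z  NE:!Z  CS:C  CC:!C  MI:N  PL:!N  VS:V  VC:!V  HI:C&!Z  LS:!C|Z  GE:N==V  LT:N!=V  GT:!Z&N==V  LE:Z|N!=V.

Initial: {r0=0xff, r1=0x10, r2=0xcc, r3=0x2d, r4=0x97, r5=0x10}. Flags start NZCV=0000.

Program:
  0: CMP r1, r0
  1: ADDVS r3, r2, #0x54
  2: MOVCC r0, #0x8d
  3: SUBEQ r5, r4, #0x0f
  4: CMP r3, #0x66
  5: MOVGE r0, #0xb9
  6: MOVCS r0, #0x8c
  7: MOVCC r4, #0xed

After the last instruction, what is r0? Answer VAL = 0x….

[0] flags=0000 → (cmp)
[1] flags=0000 VS?F → skip
[2] flags=0000 CC?T → r0=0x8d
[3] flags=0000 EQ?F → skip
[4] flags=1000 → (cmp)
[5] flags=1000 GE?F → skip
[6] flags=1000 CS?F → skip
[7] flags=1000 CC?T → r4=0xed

VAL = 0x8d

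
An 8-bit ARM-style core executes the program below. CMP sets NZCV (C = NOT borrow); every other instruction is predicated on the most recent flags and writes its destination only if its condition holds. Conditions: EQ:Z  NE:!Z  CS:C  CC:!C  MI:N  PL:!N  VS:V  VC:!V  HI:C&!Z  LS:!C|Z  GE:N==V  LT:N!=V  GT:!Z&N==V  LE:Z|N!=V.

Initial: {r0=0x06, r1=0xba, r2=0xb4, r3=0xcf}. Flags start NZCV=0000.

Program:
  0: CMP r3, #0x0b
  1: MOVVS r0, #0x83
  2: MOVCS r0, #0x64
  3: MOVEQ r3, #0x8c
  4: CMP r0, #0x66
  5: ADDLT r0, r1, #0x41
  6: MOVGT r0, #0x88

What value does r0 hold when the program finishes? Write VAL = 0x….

VAL = 0xfb

0: ✓ CMP  NZCV=1010
1: · MOVVS
2: ✓ MOVCS  r0←0x64
3: · MOVEQ
4: ✓ CMP  NZCV=1000
5: ✓ ADDLT  r0←0xfb
6: · MOVGT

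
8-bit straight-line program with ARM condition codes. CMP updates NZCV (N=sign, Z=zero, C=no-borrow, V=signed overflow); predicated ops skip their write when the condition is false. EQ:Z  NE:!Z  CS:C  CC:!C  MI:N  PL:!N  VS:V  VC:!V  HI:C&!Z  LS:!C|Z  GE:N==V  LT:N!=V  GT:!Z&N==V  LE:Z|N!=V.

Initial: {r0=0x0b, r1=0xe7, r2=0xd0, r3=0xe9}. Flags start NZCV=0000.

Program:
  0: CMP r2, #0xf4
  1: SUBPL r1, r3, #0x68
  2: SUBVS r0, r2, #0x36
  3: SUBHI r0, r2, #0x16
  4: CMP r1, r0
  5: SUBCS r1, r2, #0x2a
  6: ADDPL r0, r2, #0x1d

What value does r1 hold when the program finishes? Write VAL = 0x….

0: ✓ CMP  NZCV=1000
1: · SUBPL
2: · SUBVS
3: · SUBHI
4: ✓ CMP  NZCV=1010
5: ✓ SUBCS  r1←0xa6
6: · ADDPL

VAL = 0xa6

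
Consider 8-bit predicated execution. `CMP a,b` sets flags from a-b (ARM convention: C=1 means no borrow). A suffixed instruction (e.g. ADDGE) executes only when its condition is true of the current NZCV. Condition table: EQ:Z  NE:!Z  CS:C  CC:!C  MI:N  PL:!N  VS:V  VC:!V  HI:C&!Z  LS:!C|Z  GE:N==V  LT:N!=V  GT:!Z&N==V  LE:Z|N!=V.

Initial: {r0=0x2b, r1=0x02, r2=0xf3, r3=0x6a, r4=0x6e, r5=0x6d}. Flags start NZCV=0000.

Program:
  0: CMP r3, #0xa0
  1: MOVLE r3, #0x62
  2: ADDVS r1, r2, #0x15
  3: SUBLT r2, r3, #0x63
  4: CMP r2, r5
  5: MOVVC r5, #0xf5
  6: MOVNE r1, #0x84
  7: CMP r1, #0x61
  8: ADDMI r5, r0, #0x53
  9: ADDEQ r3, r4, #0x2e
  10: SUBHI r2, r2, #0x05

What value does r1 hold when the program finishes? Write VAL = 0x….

VAL = 0x84

[0] flags=1001 → (cmp)
[1] flags=1001 LE?F → skip
[2] flags=1001 VS?T → r1=0x08
[3] flags=1001 LT?F → skip
[4] flags=1010 → (cmp)
[5] flags=1010 VC?T → r5=0xf5
[6] flags=1010 NE?T → r1=0x84
[7] flags=0011 → (cmp)
[8] flags=0011 MI?F → skip
[9] flags=0011 EQ?F → skip
[10] flags=0011 HI?T → r2=0xee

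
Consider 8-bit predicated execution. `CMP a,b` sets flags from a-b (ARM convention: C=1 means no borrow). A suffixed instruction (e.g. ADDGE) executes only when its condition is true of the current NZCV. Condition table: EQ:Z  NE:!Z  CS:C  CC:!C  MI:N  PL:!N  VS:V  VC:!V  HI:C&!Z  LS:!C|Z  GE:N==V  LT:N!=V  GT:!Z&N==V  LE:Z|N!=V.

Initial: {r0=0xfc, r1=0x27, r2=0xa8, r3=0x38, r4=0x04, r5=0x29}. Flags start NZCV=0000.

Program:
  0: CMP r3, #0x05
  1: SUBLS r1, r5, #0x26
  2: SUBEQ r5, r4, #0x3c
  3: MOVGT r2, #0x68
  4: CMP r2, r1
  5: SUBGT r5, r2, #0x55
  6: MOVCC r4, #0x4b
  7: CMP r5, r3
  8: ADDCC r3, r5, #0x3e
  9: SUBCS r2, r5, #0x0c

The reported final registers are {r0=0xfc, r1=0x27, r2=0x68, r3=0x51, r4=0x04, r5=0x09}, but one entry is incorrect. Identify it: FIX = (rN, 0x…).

[0] flags=0010 → (cmp)
[1] flags=0010 LS?F → skip
[2] flags=0010 EQ?F → skip
[3] flags=0010 GT?T → r2=0x68
[4] flags=0010 → (cmp)
[5] flags=0010 GT?T → r5=0x13
[6] flags=0010 CC?F → skip
[7] flags=1000 → (cmp)
[8] flags=1000 CC?T → r3=0x51
[9] flags=1000 CS?F → skip

FIX = (r5, 0x13)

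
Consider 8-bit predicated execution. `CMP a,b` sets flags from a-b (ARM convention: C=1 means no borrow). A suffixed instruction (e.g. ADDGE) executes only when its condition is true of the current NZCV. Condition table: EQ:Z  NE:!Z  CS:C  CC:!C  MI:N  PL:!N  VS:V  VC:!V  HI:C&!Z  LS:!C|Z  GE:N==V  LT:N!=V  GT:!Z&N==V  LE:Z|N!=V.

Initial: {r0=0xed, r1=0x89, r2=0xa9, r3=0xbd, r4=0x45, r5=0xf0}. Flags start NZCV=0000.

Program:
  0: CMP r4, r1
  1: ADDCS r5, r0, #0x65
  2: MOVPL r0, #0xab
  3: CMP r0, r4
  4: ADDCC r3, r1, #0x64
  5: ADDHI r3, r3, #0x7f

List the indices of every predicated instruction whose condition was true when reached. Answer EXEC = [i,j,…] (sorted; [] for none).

0: ✓ CMP  NZCV=1001
1: · ADDCS
2: · MOVPL
3: ✓ CMP  NZCV=1010
4: · ADDCC
5: ✓ ADDHI  r3←0x3c

EXEC = [5]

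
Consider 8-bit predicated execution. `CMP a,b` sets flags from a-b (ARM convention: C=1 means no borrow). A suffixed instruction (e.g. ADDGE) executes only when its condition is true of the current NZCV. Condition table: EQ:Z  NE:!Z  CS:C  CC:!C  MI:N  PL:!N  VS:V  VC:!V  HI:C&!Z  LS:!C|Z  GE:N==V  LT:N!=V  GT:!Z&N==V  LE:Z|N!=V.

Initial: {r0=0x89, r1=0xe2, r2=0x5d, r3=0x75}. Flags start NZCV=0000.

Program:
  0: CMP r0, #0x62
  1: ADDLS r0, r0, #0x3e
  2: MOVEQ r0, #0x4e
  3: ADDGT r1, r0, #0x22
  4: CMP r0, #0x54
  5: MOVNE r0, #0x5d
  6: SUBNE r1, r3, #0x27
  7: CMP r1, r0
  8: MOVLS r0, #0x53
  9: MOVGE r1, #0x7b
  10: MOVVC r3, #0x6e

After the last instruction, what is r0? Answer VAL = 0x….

[0] flags=0011 → (cmp)
[1] flags=0011 LS?F → skip
[2] flags=0011 EQ?F → skip
[3] flags=0011 GT?F → skip
[4] flags=0011 → (cmp)
[5] flags=0011 NE?T → r0=0x5d
[6] flags=0011 NE?T → r1=0x4e
[7] flags=1000 → (cmp)
[8] flags=1000 LS?T → r0=0x53
[9] flags=1000 GE?F → skip
[10] flags=1000 VC?T → r3=0x6e

VAL = 0x53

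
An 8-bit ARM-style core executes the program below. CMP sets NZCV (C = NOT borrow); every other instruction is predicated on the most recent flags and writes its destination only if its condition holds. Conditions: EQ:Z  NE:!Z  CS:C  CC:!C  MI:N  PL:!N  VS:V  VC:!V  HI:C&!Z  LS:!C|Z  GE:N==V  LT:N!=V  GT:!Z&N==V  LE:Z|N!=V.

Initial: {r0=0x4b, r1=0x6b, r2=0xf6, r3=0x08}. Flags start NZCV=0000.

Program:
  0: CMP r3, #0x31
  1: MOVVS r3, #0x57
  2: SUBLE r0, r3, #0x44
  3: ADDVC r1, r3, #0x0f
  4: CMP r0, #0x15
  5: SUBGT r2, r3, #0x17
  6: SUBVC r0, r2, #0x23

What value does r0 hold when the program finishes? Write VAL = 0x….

VAL = 0xd3

0: ✓ CMP  NZCV=1000
1: · MOVVS
2: ✓ SUBLE  r0←0xc4
3: ✓ ADDVC  r1←0x17
4: ✓ CMP  NZCV=1010
5: · SUBGT
6: ✓ SUBVC  r0←0xd3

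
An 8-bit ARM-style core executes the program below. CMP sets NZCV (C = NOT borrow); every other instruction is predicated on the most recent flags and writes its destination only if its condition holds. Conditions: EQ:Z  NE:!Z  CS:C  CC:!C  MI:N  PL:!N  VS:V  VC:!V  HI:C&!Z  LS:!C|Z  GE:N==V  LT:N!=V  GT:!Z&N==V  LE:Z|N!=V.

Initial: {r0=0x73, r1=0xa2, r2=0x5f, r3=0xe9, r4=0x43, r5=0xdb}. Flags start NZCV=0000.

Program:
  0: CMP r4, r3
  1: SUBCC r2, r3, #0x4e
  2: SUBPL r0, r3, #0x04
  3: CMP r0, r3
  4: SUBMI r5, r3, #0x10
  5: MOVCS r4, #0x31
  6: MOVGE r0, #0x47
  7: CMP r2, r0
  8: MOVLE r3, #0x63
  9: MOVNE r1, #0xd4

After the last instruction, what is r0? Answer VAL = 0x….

VAL = 0xe5

[0] flags=0000 → (cmp)
[1] flags=0000 CC?T → r2=0x9b
[2] flags=0000 PL?T → r0=0xe5
[3] flags=1000 → (cmp)
[4] flags=1000 MI?T → r5=0xd9
[5] flags=1000 CS?F → skip
[6] flags=1000 GE?F → skip
[7] flags=1000 → (cmp)
[8] flags=1000 LE?T → r3=0x63
[9] flags=1000 NE?T → r1=0xd4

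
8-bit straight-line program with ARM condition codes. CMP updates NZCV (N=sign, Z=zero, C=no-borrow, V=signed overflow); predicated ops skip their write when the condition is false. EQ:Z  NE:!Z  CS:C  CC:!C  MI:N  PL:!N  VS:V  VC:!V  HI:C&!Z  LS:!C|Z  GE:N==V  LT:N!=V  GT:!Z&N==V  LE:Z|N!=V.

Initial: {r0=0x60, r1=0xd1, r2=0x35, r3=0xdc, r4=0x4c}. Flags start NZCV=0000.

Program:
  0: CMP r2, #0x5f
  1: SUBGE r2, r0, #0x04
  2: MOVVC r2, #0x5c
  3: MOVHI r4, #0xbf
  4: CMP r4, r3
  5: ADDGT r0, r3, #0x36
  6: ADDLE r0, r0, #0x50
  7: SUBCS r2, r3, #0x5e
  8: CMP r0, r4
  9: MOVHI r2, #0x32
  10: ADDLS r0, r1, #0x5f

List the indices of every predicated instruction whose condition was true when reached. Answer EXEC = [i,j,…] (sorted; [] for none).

EXEC = [2,5,10]

0: ✓ CMP  NZCV=1000
1: · SUBGE
2: ✓ MOVVC  r2←0x5c
3: · MOVHI
4: ✓ CMP  NZCV=0000
5: ✓ ADDGT  r0←0x12
6: · ADDLE
7: · SUBCS
8: ✓ CMP  NZCV=1000
9: · MOVHI
10: ✓ ADDLS  r0←0x30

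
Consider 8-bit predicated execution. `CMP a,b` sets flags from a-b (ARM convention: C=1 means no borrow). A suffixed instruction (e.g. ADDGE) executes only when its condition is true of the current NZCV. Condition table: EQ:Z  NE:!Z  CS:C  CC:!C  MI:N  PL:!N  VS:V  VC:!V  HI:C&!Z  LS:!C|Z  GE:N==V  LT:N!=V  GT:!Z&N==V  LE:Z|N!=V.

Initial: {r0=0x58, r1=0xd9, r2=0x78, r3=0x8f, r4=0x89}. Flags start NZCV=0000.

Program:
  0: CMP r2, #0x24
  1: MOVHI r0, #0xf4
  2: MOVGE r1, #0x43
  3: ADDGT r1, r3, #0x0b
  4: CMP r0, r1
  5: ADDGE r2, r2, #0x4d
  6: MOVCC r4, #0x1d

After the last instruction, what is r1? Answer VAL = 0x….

VAL = 0x9a

[0] flags=0010 → (cmp)
[1] flags=0010 HI?T → r0=0xf4
[2] flags=0010 GE?T → r1=0x43
[3] flags=0010 GT?T → r1=0x9a
[4] flags=0010 → (cmp)
[5] flags=0010 GE?T → r2=0xc5
[6] flags=0010 CC?F → skip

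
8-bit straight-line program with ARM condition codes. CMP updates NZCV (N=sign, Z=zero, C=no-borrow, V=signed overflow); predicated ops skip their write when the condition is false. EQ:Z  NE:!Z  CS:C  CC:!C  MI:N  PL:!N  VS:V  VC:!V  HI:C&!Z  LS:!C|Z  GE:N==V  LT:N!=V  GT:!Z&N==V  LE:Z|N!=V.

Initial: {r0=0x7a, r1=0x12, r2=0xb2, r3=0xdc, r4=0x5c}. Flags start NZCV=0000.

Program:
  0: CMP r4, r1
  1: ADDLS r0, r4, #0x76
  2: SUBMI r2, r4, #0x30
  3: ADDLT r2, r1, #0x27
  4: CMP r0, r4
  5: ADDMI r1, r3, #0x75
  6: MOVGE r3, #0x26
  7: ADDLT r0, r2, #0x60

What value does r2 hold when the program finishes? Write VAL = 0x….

VAL = 0xb2

0: ✓ CMP  NZCV=0010
1: · ADDLS
2: · SUBMI
3: · ADDLT
4: ✓ CMP  NZCV=0010
5: · ADDMI
6: ✓ MOVGE  r3←0x26
7: · ADDLT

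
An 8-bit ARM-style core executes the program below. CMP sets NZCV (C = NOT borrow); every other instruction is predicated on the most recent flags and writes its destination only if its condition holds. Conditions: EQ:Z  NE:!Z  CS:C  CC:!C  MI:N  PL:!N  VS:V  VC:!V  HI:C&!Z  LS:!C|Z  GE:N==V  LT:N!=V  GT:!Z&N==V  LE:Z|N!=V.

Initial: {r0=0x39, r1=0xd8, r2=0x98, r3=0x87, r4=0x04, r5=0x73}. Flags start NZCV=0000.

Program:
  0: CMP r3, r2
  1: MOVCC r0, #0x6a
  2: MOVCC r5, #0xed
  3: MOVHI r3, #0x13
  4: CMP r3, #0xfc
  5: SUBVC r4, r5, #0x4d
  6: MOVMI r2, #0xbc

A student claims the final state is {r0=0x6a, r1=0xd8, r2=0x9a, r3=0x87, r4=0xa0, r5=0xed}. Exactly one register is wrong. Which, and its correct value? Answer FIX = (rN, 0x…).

[0] flags=1000 → (cmp)
[1] flags=1000 CC?T → r0=0x6a
[2] flags=1000 CC?T → r5=0xed
[3] flags=1000 HI?F → skip
[4] flags=1000 → (cmp)
[5] flags=1000 VC?T → r4=0xa0
[6] flags=1000 MI?T → r2=0xbc

FIX = (r2, 0xbc)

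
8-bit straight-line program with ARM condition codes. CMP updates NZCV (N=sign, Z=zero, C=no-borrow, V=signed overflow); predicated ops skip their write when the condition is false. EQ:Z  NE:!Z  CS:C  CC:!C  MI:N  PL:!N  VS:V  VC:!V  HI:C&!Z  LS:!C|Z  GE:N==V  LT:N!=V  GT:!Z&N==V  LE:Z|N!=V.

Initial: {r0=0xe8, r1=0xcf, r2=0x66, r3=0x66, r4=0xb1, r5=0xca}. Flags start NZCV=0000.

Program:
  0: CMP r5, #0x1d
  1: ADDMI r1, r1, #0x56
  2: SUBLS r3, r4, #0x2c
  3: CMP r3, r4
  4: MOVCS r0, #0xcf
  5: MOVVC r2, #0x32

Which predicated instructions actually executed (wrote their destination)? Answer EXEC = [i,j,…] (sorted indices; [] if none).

EXEC = [1]

0: ✓ CMP  NZCV=1010
1: ✓ ADDMI  r1←0x25
2: · SUBLS
3: ✓ CMP  NZCV=1001
4: · MOVCS
5: · MOVVC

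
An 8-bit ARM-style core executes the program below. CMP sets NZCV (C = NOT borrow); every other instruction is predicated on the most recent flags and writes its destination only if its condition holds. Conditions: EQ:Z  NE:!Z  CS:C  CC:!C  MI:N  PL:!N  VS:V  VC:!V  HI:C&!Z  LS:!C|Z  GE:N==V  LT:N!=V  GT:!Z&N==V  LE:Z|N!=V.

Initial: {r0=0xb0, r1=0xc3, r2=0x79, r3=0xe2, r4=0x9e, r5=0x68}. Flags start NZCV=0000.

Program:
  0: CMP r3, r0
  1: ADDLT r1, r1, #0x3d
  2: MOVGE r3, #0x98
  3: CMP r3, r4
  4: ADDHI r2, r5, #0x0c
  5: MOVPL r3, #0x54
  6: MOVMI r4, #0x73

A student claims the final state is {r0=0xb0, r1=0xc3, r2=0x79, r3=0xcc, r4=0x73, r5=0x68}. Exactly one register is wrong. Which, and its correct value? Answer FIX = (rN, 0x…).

[0] flags=0010 → (cmp)
[1] flags=0010 LT?F → skip
[2] flags=0010 GE?T → r3=0x98
[3] flags=1000 → (cmp)
[4] flags=1000 HI?F → skip
[5] flags=1000 PL?F → skip
[6] flags=1000 MI?T → r4=0x73

FIX = (r3, 0x98)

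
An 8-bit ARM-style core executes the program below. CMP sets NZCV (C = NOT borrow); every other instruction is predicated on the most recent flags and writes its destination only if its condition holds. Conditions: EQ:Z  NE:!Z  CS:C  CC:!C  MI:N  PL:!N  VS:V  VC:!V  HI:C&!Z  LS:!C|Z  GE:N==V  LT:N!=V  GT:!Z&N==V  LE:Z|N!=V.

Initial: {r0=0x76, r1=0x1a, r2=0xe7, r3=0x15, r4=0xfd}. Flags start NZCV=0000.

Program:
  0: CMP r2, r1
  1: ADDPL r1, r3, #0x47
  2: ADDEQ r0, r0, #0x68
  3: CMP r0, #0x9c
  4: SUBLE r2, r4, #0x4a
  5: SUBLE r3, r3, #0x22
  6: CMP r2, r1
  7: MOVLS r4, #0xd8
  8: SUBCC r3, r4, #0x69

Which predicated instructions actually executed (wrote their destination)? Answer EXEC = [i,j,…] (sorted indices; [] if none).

[0] flags=1010 → (cmp)
[1] flags=1010 PL?F → skip
[2] flags=1010 EQ?F → skip
[3] flags=1001 → (cmp)
[4] flags=1001 LE?F → skip
[5] flags=1001 LE?F → skip
[6] flags=1010 → (cmp)
[7] flags=1010 LS?F → skip
[8] flags=1010 CC?F → skip

EXEC = []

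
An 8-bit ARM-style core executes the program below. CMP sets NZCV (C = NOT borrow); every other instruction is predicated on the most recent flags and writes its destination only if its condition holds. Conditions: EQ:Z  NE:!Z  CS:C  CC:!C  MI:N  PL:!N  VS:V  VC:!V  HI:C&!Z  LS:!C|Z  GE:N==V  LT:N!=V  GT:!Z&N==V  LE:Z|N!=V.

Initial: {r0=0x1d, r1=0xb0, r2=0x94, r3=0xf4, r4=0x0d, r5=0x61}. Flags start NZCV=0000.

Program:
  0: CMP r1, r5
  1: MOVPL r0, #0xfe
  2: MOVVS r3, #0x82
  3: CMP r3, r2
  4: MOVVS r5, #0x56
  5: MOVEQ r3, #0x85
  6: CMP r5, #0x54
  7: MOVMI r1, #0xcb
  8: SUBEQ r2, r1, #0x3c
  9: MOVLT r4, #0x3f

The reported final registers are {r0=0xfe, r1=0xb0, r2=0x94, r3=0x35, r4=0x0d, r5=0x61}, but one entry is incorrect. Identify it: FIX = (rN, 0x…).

FIX = (r3, 0x82)

0: ✓ CMP  NZCV=0011
1: ✓ MOVPL  r0←0xfe
2: ✓ MOVVS  r3←0x82
3: ✓ CMP  NZCV=1000
4: · MOVVS
5: · MOVEQ
6: ✓ CMP  NZCV=0010
7: · MOVMI
8: · SUBEQ
9: · MOVLT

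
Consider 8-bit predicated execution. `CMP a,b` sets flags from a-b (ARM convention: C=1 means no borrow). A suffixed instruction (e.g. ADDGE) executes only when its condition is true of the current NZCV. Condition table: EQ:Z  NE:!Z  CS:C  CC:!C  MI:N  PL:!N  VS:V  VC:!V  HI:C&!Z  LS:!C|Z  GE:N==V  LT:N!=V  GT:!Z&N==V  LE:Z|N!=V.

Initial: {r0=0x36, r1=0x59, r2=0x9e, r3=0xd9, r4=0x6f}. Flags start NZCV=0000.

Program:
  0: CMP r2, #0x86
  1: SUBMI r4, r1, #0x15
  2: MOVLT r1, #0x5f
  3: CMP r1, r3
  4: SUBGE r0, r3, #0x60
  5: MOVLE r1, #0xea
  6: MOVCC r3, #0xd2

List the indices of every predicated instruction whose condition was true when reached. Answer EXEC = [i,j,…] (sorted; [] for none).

EXEC = [4,6]

0: ✓ CMP  NZCV=0010
1: · SUBMI
2: · MOVLT
3: ✓ CMP  NZCV=1001
4: ✓ SUBGE  r0←0x79
5: · MOVLE
6: ✓ MOVCC  r3←0xd2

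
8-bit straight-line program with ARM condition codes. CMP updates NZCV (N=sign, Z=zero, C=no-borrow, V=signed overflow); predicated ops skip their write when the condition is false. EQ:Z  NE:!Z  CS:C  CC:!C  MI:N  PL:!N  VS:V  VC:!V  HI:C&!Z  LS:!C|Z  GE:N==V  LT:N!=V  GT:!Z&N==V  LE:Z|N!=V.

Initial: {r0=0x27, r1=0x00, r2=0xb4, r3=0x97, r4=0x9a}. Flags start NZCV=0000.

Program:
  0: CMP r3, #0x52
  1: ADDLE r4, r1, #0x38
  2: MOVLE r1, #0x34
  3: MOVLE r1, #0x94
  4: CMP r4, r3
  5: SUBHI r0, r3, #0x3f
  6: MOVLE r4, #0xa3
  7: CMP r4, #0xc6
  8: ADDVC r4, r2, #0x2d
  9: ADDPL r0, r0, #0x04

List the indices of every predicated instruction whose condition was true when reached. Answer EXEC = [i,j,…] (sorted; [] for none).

EXEC = [1,2,3,8,9]

0: ✓ CMP  NZCV=0011
1: ✓ ADDLE  r4←0x38
2: ✓ MOVLE  r1←0x34
3: ✓ MOVLE  r1←0x94
4: ✓ CMP  NZCV=1001
5: · SUBHI
6: · MOVLE
7: ✓ CMP  NZCV=0000
8: ✓ ADDVC  r4←0xe1
9: ✓ ADDPL  r0←0x2b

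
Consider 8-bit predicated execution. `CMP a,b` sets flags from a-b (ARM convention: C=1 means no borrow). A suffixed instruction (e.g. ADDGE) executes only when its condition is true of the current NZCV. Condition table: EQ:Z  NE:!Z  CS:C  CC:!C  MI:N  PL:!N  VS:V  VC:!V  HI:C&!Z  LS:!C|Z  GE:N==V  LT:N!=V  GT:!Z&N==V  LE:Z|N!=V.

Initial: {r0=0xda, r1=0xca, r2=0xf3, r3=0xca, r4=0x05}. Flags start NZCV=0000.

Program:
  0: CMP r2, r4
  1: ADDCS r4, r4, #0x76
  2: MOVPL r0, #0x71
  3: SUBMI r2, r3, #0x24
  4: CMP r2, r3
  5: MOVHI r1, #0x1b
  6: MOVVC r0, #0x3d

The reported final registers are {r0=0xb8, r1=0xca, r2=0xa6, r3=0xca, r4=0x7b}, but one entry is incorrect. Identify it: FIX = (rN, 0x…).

[0] flags=1010 → (cmp)
[1] flags=1010 CS?T → r4=0x7b
[2] flags=1010 PL?F → skip
[3] flags=1010 MI?T → r2=0xa6
[4] flags=1000 → (cmp)
[5] flags=1000 HI?F → skip
[6] flags=1000 VC?T → r0=0x3d

FIX = (r0, 0x3d)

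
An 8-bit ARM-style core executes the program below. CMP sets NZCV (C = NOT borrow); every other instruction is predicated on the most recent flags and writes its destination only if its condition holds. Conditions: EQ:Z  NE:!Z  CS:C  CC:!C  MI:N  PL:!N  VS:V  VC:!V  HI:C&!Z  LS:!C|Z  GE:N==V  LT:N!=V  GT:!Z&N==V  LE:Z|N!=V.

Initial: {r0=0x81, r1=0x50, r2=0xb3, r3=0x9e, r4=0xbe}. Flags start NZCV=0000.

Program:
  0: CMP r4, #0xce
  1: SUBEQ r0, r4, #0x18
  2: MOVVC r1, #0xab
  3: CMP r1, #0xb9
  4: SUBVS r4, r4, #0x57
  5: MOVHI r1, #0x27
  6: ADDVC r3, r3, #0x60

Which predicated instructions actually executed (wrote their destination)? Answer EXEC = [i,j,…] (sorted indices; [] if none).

EXEC = [2,6]

[0] flags=1000 → (cmp)
[1] flags=1000 EQ?F → skip
[2] flags=1000 VC?T → r1=0xab
[3] flags=1000 → (cmp)
[4] flags=1000 VS?F → skip
[5] flags=1000 HI?F → skip
[6] flags=1000 VC?T → r3=0xfe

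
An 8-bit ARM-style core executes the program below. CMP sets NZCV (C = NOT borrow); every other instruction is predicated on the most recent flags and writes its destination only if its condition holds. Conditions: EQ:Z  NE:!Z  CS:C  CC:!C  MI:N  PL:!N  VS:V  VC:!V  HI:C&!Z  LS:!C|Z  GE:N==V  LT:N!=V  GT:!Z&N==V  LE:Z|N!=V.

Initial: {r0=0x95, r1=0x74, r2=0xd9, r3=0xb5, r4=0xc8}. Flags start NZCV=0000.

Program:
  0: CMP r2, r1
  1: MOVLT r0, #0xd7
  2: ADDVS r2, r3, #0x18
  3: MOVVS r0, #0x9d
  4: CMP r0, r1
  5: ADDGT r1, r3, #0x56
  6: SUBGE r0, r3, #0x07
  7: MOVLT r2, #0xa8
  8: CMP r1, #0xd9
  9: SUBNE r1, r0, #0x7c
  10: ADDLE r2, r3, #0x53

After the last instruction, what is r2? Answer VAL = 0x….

VAL = 0xa8

[0] flags=0011 → (cmp)
[1] flags=0011 LT?T → r0=0xd7
[2] flags=0011 VS?T → r2=0xcd
[3] flags=0011 VS?T → r0=0x9d
[4] flags=0011 → (cmp)
[5] flags=0011 GT?F → skip
[6] flags=0011 GE?F → skip
[7] flags=0011 LT?T → r2=0xa8
[8] flags=1001 → (cmp)
[9] flags=1001 NE?T → r1=0x21
[10] flags=1001 LE?F → skip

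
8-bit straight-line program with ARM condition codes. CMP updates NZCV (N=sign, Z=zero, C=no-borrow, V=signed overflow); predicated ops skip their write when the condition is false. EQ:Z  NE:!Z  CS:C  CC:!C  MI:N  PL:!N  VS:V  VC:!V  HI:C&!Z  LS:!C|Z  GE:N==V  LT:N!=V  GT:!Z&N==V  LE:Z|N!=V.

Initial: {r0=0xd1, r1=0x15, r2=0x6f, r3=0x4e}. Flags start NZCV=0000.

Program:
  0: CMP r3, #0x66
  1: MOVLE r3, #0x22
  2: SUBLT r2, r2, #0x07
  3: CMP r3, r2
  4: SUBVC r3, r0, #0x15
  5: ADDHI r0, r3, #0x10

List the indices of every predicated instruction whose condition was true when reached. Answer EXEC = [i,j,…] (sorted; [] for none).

[0] flags=1000 → (cmp)
[1] flags=1000 LE?T → r3=0x22
[2] flags=1000 LT?T → r2=0x68
[3] flags=1000 → (cmp)
[4] flags=1000 VC?T → r3=0xbc
[5] flags=1000 HI?F → skip

EXEC = [1,2,4]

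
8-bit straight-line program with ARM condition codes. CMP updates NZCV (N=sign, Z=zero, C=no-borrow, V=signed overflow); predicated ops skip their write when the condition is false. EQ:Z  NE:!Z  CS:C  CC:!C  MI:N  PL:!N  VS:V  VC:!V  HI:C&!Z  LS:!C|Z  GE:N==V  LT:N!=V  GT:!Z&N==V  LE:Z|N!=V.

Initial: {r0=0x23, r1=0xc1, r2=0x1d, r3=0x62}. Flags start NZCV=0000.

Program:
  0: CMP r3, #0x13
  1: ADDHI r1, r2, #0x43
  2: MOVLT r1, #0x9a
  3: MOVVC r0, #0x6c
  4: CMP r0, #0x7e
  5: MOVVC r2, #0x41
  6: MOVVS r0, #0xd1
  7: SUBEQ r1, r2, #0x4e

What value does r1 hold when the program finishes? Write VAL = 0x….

0: ✓ CMP  NZCV=0010
1: ✓ ADDHI  r1←0x60
2: · MOVLT
3: ✓ MOVVC  r0←0x6c
4: ✓ CMP  NZCV=1000
5: ✓ MOVVC  r2←0x41
6: · MOVVS
7: · SUBEQ

VAL = 0x60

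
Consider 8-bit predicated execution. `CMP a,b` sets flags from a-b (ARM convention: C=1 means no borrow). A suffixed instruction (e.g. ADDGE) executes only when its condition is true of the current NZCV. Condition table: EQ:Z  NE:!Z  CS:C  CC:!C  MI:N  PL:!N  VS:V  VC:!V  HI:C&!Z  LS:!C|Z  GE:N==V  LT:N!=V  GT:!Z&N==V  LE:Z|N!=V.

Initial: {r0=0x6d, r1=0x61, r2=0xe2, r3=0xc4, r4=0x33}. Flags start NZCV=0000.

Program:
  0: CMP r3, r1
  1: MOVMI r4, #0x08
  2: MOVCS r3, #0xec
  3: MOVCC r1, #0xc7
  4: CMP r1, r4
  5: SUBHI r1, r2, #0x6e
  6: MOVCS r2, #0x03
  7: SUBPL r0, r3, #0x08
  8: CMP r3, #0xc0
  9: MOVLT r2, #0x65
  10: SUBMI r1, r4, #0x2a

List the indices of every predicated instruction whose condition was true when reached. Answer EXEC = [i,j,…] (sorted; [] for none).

EXEC = [2,5,6,7]

[0] flags=0011 → (cmp)
[1] flags=0011 MI?F → skip
[2] flags=0011 CS?T → r3=0xec
[3] flags=0011 CC?F → skip
[4] flags=0010 → (cmp)
[5] flags=0010 HI?T → r1=0x74
[6] flags=0010 CS?T → r2=0x03
[7] flags=0010 PL?T → r0=0xe4
[8] flags=0010 → (cmp)
[9] flags=0010 LT?F → skip
[10] flags=0010 MI?F → skip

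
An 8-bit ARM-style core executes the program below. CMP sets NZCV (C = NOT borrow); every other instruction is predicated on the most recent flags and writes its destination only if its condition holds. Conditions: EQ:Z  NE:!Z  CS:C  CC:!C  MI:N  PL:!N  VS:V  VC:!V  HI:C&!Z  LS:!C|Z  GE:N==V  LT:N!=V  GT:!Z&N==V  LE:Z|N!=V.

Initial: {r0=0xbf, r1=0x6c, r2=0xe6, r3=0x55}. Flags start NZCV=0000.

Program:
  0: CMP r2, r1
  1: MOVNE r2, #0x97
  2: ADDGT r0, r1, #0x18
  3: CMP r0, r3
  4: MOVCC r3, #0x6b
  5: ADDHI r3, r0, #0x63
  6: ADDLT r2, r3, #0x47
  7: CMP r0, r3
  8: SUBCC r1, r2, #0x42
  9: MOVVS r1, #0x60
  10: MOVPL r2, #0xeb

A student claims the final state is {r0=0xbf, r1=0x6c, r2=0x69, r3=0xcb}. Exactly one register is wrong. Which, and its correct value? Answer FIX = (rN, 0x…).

[0] flags=0011 → (cmp)
[1] flags=0011 NE?T → r2=0x97
[2] flags=0011 GT?F → skip
[3] flags=0011 → (cmp)
[4] flags=0011 CC?F → skip
[5] flags=0011 HI?T → r3=0x22
[6] flags=0011 LT?T → r2=0x69
[7] flags=1010 → (cmp)
[8] flags=1010 CC?F → skip
[9] flags=1010 VS?F → skip
[10] flags=1010 PL?F → skip

FIX = (r3, 0x22)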